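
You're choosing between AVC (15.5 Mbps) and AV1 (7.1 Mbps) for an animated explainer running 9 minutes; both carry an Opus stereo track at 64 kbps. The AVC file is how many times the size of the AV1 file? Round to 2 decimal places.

9 min = 540 s
Audio: 64 kbps = 0.064 Mbps.
AVC: 15.564 Mbps × 540 s = 8404.6 Mb = 1.051 GB.
AV1: 7.164 Mbps × 540 s = 3868.6 Mb = 0.484 GB.
Ratio: 1.051 / 0.484 = 2.173.

2.17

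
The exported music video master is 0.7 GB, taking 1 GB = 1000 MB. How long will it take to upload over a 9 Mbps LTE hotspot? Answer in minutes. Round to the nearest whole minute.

File: 0.7 GB = 5600.0 Mb.
At 9 Mbps: 5600.0 / 9 = 622.2 s ≈ 10.4 minutes.

10 minutes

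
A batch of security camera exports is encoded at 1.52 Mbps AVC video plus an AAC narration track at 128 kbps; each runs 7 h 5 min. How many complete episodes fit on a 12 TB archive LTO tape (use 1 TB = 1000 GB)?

2284

7 h 5 min = 425 min = 25500 s
Audio: 128 kbps = 0.128 Mbps.
Total bitrate: 1.648 Mbps.
Per item: 1.648 Mbps × 25500 s = 42,024 Mb = 5,253 MB.
Capacity: 12 TB = 96,000,000 Mb; 2284.41 items → 2284 complete.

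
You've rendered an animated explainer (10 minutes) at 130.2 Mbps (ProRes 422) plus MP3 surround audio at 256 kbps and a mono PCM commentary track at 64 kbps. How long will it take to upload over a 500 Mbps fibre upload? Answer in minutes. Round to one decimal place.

2.6 minutes

10 min = 600 s
Audio total: 256 + 64 = 320 kbps = 0.320 Mbps.
Total bitrate: 130.520 Mbps.
File: 130.520 Mbps × 600 s = 78312.0 Mb.
At 500 Mbps: 78312.0 / 500 = 156.6 s ≈ 2.61 minutes.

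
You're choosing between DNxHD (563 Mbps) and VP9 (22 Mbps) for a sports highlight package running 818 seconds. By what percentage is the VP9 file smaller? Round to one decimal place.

96.1%

DNxHD: 563.000 Mbps × 818 s = 460534.0 Mb = 53.613 GiB.
VP9: 22.000 Mbps × 818 s = 17996.0 Mb = 2.095 GiB.
Reduction: (1 − 2.095/53.613) × 100 = 96.09%.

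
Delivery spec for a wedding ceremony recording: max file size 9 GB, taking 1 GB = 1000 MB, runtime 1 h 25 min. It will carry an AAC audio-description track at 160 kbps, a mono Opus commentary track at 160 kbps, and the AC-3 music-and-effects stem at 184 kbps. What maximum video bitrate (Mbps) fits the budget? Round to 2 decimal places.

Budget: 9 GB = 72000.0 Mb.
1 h 25 min = 85 min = 5100 s
Total bitrate budget: 72000.0 Mb / 5100 s = 14.118 Mbps.
Audio total: 160 + 160 + 184 = 504 kbps = 0.504 Mbps.
Video: 14.118 − 0.504 = 13.614 Mbps.

13.61 Mbps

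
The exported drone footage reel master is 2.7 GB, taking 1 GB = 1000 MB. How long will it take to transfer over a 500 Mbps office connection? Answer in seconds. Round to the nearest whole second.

43 seconds

File: 2.7 GB = 21600.0 Mb.
At 500 Mbps: 21600.0 / 500 = 43.2 s ≈ 43.2 seconds.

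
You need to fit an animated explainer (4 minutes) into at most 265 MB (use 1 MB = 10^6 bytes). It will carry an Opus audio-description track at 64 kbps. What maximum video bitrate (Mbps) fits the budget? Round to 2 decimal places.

Budget: 265 MB = 2120.0 Mb.
4 min = 240 s
Total bitrate budget: 2120.0 Mb / 240 s = 8.833 Mbps.
Audio: 64 kbps = 0.064 Mbps.
Video: 8.833 − 0.064 = 8.769 Mbps.

8.77 Mbps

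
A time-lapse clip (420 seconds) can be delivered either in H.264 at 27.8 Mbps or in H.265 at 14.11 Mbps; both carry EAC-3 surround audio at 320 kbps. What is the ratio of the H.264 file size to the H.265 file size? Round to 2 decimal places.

Audio: 320 kbps = 0.320 Mbps.
H.264: 28.120 Mbps × 420 s = 11810.4 Mb = 1.375 GiB.
H.265: 14.430 Mbps × 420 s = 6060.6 Mb = 0.706 GiB.
Ratio: 1.375 / 0.706 = 1.949.

1.95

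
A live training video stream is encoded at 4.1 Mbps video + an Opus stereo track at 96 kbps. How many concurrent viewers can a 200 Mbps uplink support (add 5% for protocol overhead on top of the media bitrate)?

45

Audio: 96 kbps = 0.096 Mbps.
Per-viewer media rate: 4.196 Mbps.
On the wire with 5% overhead: 4.406 Mbps.
200 Mbps = 200.0 Mbps; 200.0 / 4.406 = 45.39 → 45 viewers.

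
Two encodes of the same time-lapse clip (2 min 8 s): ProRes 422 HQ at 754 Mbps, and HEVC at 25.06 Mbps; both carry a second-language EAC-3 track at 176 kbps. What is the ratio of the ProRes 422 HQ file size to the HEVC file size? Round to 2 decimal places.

29.88

2 min 8 s = 128 s
Audio: 176 kbps = 0.176 Mbps.
ProRes 422 HQ: 754.176 Mbps × 128 s = 96534.5 Mb = 12.067 GB.
HEVC: 25.236 Mbps × 128 s = 3230.2 Mb = 0.404 GB.
Ratio: 12.067 / 0.404 = 29.885.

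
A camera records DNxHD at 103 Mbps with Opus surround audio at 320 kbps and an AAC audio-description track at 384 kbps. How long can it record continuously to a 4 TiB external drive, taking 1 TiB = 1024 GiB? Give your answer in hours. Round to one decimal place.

94.2 hours

Audio total: 320 + 384 = 704 kbps = 0.704 Mbps.
Total bitrate: 103 + 0.704 = 103.704 Mbps.
Capacity: 4 TiB = 35,184,372 Mb.
Recording time: 35,184,372 / 103.704 = 339,277 s ≈ 94.2 hours.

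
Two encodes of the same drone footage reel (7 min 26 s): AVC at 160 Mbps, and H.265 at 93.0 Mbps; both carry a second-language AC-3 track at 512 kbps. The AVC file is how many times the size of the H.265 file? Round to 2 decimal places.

7 min 26 s = 446 s
Audio: 512 kbps = 0.512 Mbps.
AVC: 160.512 Mbps × 446 s = 71588.4 Mb = 8.949 GB.
H.265: 93.512 Mbps × 446 s = 41706.4 Mb = 5.213 GB.
Ratio: 8.949 / 5.213 = 1.716.

1.72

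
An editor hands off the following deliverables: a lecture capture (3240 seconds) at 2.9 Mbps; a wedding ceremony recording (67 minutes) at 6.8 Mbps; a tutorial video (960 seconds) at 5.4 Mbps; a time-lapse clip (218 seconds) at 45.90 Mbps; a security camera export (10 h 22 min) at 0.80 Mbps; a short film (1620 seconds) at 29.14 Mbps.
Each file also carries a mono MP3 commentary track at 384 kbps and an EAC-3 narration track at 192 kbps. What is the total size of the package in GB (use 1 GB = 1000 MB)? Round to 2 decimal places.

19.53 GB

Audio total: 384 + 192 = 576 kbps = 0.576 Mbps.
lecture capture: 3.476 Mbps × 3240 s = 11262.2 Mb
wedding ceremony recording: 7.376 Mbps × 4020 s = 29651.5 Mb
tutorial video: 5.976 Mbps × 960 s = 5737.0 Mb
time-lapse clip: 46.476 Mbps × 218 s = 10131.8 Mb
security camera export: 1.376 Mbps × 37320 s = 51352.3 Mb
short film: 29.716 Mbps × 1620 s = 48139.9 Mb
Total: 156274.7 Mb = 19534.3 MB.
= 19.53 GB.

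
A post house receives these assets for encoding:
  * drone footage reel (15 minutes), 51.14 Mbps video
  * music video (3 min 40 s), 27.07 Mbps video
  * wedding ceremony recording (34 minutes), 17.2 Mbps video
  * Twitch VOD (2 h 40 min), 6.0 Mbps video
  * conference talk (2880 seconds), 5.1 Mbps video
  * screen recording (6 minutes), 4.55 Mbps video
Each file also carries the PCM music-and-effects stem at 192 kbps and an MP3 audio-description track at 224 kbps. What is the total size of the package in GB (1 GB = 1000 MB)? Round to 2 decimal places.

Audio total: 192 + 224 = 416 kbps = 0.416 Mbps.
drone footage reel: 51.556 Mbps × 900 s = 46400.4 Mb
music video: 27.486 Mbps × 220 s = 6046.9 Mb
wedding ceremony recording: 17.616 Mbps × 2040 s = 35936.6 Mb
Twitch VOD: 6.416 Mbps × 9600 s = 61593.6 Mb
conference talk: 5.516 Mbps × 2880 s = 15886.1 Mb
screen recording: 4.966 Mbps × 360 s = 1787.8 Mb
Total: 167651.4 Mb = 20956.4 MB.
= 20.96 GB.

20.96 GB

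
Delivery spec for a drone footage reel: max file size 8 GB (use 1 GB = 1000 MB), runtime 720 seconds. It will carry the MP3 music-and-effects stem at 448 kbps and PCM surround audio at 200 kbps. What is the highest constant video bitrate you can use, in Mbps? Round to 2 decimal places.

88.24 Mbps

Budget: 8 GB = 64000.0 Mb.
Total bitrate budget: 64000.0 Mb / 720 s = 88.889 Mbps.
Audio total: 448 + 200 = 648 kbps = 0.648 Mbps.
Video: 88.889 − 0.648 = 88.241 Mbps.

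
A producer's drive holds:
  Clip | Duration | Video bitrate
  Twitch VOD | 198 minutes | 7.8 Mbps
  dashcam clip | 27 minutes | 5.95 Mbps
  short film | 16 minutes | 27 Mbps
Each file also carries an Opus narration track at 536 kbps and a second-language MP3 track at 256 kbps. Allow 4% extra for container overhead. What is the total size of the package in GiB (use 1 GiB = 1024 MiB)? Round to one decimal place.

Audio total: 536 + 256 = 792 kbps = 0.792 Mbps.
Twitch VOD: 8.592 Mbps × 11880 s × 1.04 = 106155.9 Mb
dashcam clip: 6.742 Mbps × 1620 s × 1.04 = 11358.9 Mb
short film: 27.792 Mbps × 960 s × 1.04 = 27747.5 Mb
Total: 145262.3 Mb = 18157.8 MB.
= 16.91 GiB.

16.9 GiB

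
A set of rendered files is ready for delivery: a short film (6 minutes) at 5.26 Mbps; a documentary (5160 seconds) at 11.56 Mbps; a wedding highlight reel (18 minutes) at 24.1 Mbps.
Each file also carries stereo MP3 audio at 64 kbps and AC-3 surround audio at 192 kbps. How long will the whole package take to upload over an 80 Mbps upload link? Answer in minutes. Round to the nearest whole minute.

19 minutes

Audio total: 64 + 192 = 256 kbps = 0.256 Mbps.
short film: 5.516 Mbps × 360 s = 1985.8 Mb
documentary: 11.816 Mbps × 5160 s = 60970.6 Mb
wedding highlight reel: 24.356 Mbps × 1080 s = 26304.5 Mb
Total: 89260.8 Mb = 11157.6 MB.
At 80 Mbps: 89260.8 / 80 = 1116 s ≈ 18.6 minutes.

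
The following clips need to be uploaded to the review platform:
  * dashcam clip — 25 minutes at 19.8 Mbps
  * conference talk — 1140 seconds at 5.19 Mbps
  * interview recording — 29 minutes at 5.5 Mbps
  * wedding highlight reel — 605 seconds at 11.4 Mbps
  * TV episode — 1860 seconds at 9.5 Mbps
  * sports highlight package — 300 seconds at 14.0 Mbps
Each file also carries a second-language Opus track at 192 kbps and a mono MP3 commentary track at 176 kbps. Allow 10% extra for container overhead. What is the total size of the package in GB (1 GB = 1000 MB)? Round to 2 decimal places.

Audio total: 192 + 176 = 368 kbps = 0.368 Mbps.
dashcam clip: 20.168 Mbps × 1500 s × 1.10 = 33277.2 Mb
conference talk: 5.558 Mbps × 1140 s × 1.10 = 6969.7 Mb
interview recording: 5.868 Mbps × 1740 s × 1.10 = 11231.4 Mb
wedding highlight reel: 11.768 Mbps × 605 s × 1.10 = 7831.6 Mb
TV episode: 9.868 Mbps × 1860 s × 1.10 = 20189.9 Mb
sports highlight package: 14.368 Mbps × 300 s × 1.10 = 4741.4 Mb
Total: 84241.3 Mb = 10530.2 MB.
= 10.53 GB.

10.53 GB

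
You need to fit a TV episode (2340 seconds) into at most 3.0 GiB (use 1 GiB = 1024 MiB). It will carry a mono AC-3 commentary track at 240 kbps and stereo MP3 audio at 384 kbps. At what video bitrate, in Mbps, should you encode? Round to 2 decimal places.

Budget: 3.0 GiB = 25769.8 Mb.
Total bitrate budget: 25769.8 Mb / 2340 s = 11.013 Mbps.
Audio total: 240 + 384 = 624 kbps = 0.624 Mbps.
Video: 11.013 − 0.624 = 10.389 Mbps.

10.39 Mbps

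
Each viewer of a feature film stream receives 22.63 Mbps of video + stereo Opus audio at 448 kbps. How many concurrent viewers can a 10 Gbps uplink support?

Audio: 448 kbps = 0.448 Mbps.
Per-viewer media rate: 23.078 Mbps.
10 Gbps = 10,000 Mbps; 10,000 / 23.078 = 433.31 → 433 viewers.

433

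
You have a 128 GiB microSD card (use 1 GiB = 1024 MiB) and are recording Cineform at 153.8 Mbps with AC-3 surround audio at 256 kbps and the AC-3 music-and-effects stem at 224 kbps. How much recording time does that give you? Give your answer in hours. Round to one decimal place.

Audio total: 256 + 224 = 480 kbps = 0.480 Mbps.
Total bitrate: 153.8 + 0.480 = 154.280 Mbps.
Capacity: 128 GiB = 1,099,512 Mb.
Recording time: 1,099,512 / 154.280 = 7,127 s ≈ 1.98 hours.

2.0 hours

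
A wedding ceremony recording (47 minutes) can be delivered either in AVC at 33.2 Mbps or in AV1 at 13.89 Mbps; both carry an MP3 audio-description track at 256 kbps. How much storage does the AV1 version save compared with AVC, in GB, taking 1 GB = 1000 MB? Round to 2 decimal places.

47 min = 2820 s
Audio: 256 kbps = 0.256 Mbps.
AVC: 33.456 Mbps × 2820 s = 94345.9 Mb = 11.793 GB.
AV1: 14.146 Mbps × 2820 s = 39891.7 Mb = 4.986 GB.
Saving: 11.793 − 4.986 = 6.807 GB.

6.81 GB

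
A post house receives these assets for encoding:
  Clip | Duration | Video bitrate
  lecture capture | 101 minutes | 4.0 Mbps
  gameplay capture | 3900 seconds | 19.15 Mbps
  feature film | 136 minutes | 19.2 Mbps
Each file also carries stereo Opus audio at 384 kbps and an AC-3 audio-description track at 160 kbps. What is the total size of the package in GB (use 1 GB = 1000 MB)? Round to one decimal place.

Audio total: 384 + 160 = 544 kbps = 0.544 Mbps.
lecture capture: 4.544 Mbps × 6060 s = 27536.6 Mb
gameplay capture: 19.694 Mbps × 3900 s = 76806.6 Mb
feature film: 19.744 Mbps × 8160 s = 161111.0 Mb
Total: 265454.3 Mb = 33181.8 MB.
= 33.18 GB.

33.2 GB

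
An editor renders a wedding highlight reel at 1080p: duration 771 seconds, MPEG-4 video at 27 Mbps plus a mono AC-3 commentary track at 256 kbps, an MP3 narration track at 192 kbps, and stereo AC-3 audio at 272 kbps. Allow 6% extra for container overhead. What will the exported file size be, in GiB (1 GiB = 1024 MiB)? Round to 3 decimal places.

Audio total: 256 + 192 + 272 = 720 kbps = 0.720 Mbps.
Total bitrate: 27 + 0.720 = 27.720 Mbps.
Stream data: 27.720 Mbps × 771 s = 21372.1 Mb.
With 6% container overhead: ×1.06.
22,654 Mb = 2,831,805,900 bytes ÷ 1,073,741,824 = 2.637 GiB.

2.637 GiB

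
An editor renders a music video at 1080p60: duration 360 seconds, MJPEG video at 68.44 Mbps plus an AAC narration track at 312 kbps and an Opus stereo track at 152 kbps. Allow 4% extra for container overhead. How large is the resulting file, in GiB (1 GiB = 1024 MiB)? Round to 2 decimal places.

3.00 GiB

Audio total: 312 + 152 = 464 kbps = 0.464 Mbps.
Total bitrate: 68.44 + 0.464 = 68.904 Mbps.
Stream data: 68.904 Mbps × 360 s = 24805.4 Mb.
With 4% container overhead: ×1.04.
25,798 Mb = 3,224,707,200 bytes ÷ 1,073,741,824 = 3.003 GiB.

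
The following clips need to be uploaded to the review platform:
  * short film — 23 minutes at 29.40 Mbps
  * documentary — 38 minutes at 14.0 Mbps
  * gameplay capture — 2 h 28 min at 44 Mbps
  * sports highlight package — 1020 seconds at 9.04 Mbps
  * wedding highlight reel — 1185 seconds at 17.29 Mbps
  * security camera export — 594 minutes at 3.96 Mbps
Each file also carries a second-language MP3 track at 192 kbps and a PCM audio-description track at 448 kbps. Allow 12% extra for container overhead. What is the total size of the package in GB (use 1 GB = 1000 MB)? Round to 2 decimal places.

Audio total: 192 + 448 = 640 kbps = 0.640 Mbps.
short film: 30.040 Mbps × 1380 s × 1.12 = 46429.8 Mb
documentary: 14.640 Mbps × 2280 s × 1.12 = 37384.7 Mb
gameplay capture: 44.640 Mbps × 8880 s × 1.12 = 443971.6 Mb
sports highlight package: 9.680 Mbps × 1020 s × 1.12 = 11058.4 Mb
wedding highlight reel: 17.930 Mbps × 1185 s × 1.12 = 23796.7 Mb
security camera export: 4.600 Mbps × 35640 s × 1.12 = 183617.3 Mb
Total: 746258.5 Mb = 93282.3 MB.
= 93.28 GB.

93.28 GB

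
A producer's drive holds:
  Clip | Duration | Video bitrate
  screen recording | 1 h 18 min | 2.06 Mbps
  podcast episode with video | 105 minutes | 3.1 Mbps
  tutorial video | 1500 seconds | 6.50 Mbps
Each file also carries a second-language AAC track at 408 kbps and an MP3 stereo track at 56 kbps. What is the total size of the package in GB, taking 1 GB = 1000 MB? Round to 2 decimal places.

5.59 GB

Audio total: 408 + 56 = 464 kbps = 0.464 Mbps.
screen recording: 2.524 Mbps × 4680 s = 11812.3 Mb
podcast episode with video: 3.564 Mbps × 6300 s = 22453.2 Mb
tutorial video: 6.964 Mbps × 1500 s = 10446.0 Mb
Total: 44711.5 Mb = 5588.9 MB.
= 5.589 GB.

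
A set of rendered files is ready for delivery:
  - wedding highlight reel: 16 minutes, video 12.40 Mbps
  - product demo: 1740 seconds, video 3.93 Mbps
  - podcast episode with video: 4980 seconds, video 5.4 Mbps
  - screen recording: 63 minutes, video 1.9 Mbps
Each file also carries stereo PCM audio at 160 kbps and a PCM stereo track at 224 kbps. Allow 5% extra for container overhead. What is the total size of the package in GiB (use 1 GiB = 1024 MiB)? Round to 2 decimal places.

6.99 GiB

Audio total: 160 + 224 = 384 kbps = 0.384 Mbps.
wedding highlight reel: 12.784 Mbps × 960 s × 1.05 = 12886.3 Mb
product demo: 4.314 Mbps × 1740 s × 1.05 = 7881.7 Mb
podcast episode with video: 5.784 Mbps × 4980 s × 1.05 = 30244.5 Mb
screen recording: 2.284 Mbps × 3780 s × 1.05 = 9065.2 Mb
Total: 60077.7 Mb = 7509.7 MB.
= 6.994 GiB.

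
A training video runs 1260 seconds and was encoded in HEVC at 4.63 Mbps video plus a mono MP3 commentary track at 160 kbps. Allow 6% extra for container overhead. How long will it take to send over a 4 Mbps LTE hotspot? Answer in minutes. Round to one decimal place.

26.7 minutes

Audio: 160 kbps = 0.160 Mbps.
Total bitrate: 4.790 Mbps.
File: 4.790 Mbps × 1260 s = 6035.4 Mb.
With 6% container overhead: ×1.06. → 6397.5 Mb.
At 4 Mbps: 6397.5 / 4 = 1599.4 s ≈ 26.7 minutes.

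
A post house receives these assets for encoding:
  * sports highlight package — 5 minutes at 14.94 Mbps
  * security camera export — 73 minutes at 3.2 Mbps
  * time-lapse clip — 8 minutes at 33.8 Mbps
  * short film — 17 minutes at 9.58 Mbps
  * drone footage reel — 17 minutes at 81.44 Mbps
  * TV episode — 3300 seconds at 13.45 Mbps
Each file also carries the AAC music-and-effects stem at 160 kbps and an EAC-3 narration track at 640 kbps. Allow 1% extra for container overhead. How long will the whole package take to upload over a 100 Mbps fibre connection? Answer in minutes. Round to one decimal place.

Audio total: 160 + 640 = 800 kbps = 0.800 Mbps.
sports highlight package: 15.740 Mbps × 300 s × 1.01 = 4769.2 Mb
security camera export: 4.000 Mbps × 4380 s × 1.01 = 17695.2 Mb
time-lapse clip: 34.600 Mbps × 480 s × 1.01 = 16774.1 Mb
short film: 10.380 Mbps × 1020 s × 1.01 = 10693.5 Mb
drone footage reel: 82.240 Mbps × 1020 s × 1.01 = 84723.6 Mb
TV episode: 14.250 Mbps × 3300 s × 1.01 = 47495.2 Mb
Total: 182150.9 Mb = 22768.9 MB.
At 100 Mbps: 182150.9 / 100 = 1822 s ≈ 30.4 minutes.

30.4 minutes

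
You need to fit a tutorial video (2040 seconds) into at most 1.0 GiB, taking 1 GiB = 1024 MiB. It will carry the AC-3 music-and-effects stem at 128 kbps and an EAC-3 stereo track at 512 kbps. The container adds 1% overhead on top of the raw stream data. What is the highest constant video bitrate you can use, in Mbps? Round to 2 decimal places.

Budget: 1.0 GiB = 8589.9 Mb.
Stream payload after overhead: 8589.9 / 1.01 = 8504.9 Mb.
Total bitrate budget: 8504.9 Mb / 2040 s = 4.169 Mbps.
Audio total: 128 + 512 = 640 kbps = 0.640 Mbps.
Video: 4.169 − 0.640 = 3.529 Mbps.

3.53 Mbps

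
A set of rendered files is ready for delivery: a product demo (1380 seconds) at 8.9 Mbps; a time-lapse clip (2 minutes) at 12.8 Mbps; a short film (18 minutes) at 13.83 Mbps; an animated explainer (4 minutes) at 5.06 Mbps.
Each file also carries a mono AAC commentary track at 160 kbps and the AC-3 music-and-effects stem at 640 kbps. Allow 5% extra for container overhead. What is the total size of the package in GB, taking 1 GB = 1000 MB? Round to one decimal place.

4.2 GB

Audio total: 160 + 640 = 800 kbps = 0.800 Mbps.
product demo: 9.700 Mbps × 1380 s × 1.05 = 14055.3 Mb
time-lapse clip: 13.600 Mbps × 120 s × 1.05 = 1713.6 Mb
short film: 14.630 Mbps × 1080 s × 1.05 = 16590.4 Mb
animated explainer: 5.860 Mbps × 240 s × 1.05 = 1476.7 Mb
Total: 33836.0 Mb = 4229.5 MB.
= 4.230 GB.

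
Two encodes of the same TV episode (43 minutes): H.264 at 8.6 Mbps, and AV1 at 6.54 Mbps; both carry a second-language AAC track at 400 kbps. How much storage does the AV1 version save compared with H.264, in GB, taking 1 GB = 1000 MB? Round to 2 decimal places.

0.66 GB

43 min = 2580 s
Audio: 400 kbps = 0.400 Mbps.
H.264: 9.000 Mbps × 2580 s = 23220.0 Mb = 2.902 GB.
AV1: 6.940 Mbps × 2580 s = 17905.2 Mb = 2.238 GB.
Saving: 2.902 − 2.238 = 0.664 GB.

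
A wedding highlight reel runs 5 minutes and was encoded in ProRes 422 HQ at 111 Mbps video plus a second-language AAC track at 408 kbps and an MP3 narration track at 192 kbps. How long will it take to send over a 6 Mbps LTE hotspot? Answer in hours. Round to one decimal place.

1.6 hours

5 min = 300 s
Audio total: 408 + 192 = 600 kbps = 0.600 Mbps.
Total bitrate: 111.600 Mbps.
File: 111.600 Mbps × 300 s = 33480.0 Mb.
At 6 Mbps: 33480.0 / 6 = 5580.0 s ≈ 1.55 hours.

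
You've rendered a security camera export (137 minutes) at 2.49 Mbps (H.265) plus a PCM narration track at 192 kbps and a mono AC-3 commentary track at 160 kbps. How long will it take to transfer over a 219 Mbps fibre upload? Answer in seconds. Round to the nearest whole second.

137 min = 8220 s
Audio total: 192 + 160 = 352 kbps = 0.352 Mbps.
Total bitrate: 2.842 Mbps.
File: 2.842 Mbps × 8220 s = 23361.2 Mb.
At 219 Mbps: 23361.2 / 219 = 106.7 s ≈ 107 seconds.

107 seconds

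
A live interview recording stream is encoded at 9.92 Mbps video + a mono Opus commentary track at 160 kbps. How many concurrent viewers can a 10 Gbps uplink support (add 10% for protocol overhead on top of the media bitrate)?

Audio: 160 kbps = 0.160 Mbps.
Per-viewer media rate: 10.080 Mbps.
On the wire with 10% overhead: 11.088 Mbps.
10 Gbps = 10,000 Mbps; 10,000 / 11.088 = 901.88 → 901 viewers.

901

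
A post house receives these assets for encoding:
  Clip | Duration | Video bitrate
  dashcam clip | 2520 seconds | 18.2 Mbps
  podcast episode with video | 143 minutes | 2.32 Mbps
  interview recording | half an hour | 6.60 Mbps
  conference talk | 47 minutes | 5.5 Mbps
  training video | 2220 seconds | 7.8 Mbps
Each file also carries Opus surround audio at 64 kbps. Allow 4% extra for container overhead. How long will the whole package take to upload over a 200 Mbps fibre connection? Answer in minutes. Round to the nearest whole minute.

Audio: 64 kbps = 0.064 Mbps.
dashcam clip: 18.264 Mbps × 2520 s × 1.04 = 47866.3 Mb
podcast episode with video: 2.384 Mbps × 8580 s × 1.04 = 21272.9 Mb
interview recording: 6.664 Mbps × 1800 s × 1.04 = 12475.0 Mb
conference talk: 5.564 Mbps × 2820 s × 1.04 = 16318.1 Mb
training video: 7.864 Mbps × 2220 s × 1.04 = 18156.4 Mb
Total: 116088.7 Mb = 14511.1 MB.
At 200 Mbps: 116088.7 / 200 = 580 s ≈ 9.67 minutes.

10 minutes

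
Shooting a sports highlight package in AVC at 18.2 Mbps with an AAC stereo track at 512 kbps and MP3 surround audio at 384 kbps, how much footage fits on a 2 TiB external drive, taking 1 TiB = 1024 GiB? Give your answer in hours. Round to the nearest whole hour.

256 hours

Audio total: 512 + 384 = 896 kbps = 0.896 Mbps.
Total bitrate: 18.2 + 0.896 = 19.096 Mbps.
Capacity: 2 TiB = 17,592,186 Mb.
Recording time: 17,592,186 / 19.096 = 921,250 s ≈ 256 hours.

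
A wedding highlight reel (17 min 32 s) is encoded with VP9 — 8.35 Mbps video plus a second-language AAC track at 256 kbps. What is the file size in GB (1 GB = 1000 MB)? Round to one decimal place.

1.1 GB

17 min 32 s = 1052 s
Audio: 256 kbps = 0.256 Mbps.
Total bitrate: 8.35 + 0.256 = 8.606 Mbps.
Stream data: 8.606 Mbps × 1052 s = 9053.5 Mb.
9,054 Mb ÷ 8 = 1,132 MB → 1.132 GB.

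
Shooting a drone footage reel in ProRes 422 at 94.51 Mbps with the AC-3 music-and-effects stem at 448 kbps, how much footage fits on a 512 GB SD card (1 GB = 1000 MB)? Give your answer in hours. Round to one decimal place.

12.0 hours

Audio: 448 kbps = 0.448 Mbps.
Total bitrate: 94.51 + 0.448 = 94.958 Mbps.
Capacity: 512 GB = 4,096,000 Mb.
Recording time: 4,096,000 / 94.958 = 43,135 s ≈ 12.0 hours.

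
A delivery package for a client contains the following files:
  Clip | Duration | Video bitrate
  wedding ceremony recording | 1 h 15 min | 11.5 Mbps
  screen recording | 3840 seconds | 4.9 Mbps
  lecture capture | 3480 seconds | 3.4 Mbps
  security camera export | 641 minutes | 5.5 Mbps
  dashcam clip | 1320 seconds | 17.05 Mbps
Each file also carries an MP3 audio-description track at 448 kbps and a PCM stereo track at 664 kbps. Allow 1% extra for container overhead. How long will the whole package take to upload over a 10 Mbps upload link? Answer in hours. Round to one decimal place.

10.5 hours

Audio total: 448 + 664 = 1112 kbps = 1.112 Mbps.
wedding ceremony recording: 12.612 Mbps × 4500 s × 1.01 = 57321.5 Mb
screen recording: 6.012 Mbps × 3840 s × 1.01 = 23316.9 Mb
lecture capture: 4.512 Mbps × 3480 s × 1.01 = 15858.8 Mb
security camera export: 6.612 Mbps × 38460 s × 1.01 = 256840.5 Mb
dashcam clip: 18.162 Mbps × 1320 s × 1.01 = 24213.6 Mb
Total: 377551.3 Mb = 47193.9 MB.
At 10 Mbps: 377551.3 / 10 = 37755 s ≈ 10.5 hours.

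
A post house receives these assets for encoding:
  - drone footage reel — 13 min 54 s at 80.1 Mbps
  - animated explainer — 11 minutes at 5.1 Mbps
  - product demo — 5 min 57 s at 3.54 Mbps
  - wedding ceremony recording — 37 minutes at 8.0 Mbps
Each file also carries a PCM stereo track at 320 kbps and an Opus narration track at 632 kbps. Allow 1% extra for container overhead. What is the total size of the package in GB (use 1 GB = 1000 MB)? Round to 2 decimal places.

11.75 GB

Audio total: 320 + 632 = 952 kbps = 0.952 Mbps.
drone footage reel: 81.052 Mbps × 834 s × 1.01 = 68273.3 Mb
animated explainer: 6.052 Mbps × 660 s × 1.01 = 4034.3 Mb
product demo: 4.492 Mbps × 357 s × 1.01 = 1619.7 Mb
wedding ceremony recording: 8.952 Mbps × 2220 s × 1.01 = 20072.2 Mb
Total: 93999.5 Mb = 11749.9 MB.
= 11.75 GB.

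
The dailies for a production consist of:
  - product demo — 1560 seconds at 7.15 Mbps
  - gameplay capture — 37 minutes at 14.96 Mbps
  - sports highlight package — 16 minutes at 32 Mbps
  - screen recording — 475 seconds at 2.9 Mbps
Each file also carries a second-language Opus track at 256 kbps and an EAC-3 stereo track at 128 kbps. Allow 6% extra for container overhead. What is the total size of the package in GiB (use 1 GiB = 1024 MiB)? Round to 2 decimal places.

9.68 GiB

Audio total: 256 + 128 = 384 kbps = 0.384 Mbps.
product demo: 7.534 Mbps × 1560 s × 1.06 = 12458.2 Mb
gameplay capture: 15.344 Mbps × 2220 s × 1.06 = 36107.5 Mb
sports highlight package: 32.384 Mbps × 960 s × 1.06 = 32954.0 Mb
screen recording: 3.284 Mbps × 475 s × 1.06 = 1653.5 Mb
Total: 83173.2 Mb = 10396.6 MB.
= 9.683 GiB.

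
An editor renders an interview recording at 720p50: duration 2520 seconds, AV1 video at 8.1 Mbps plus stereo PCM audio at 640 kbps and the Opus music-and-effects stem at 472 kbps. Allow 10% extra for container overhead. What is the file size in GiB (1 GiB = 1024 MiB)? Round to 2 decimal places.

Audio total: 640 + 472 = 1112 kbps = 1.112 Mbps.
Total bitrate: 8.1 + 1.112 = 9.212 Mbps.
Stream data: 9.212 Mbps × 2520 s = 23214.2 Mb.
With 10% container overhead: ×1.10.
25,536 Mb = 3,191,958,000 bytes ÷ 1,073,741,824 = 2.973 GiB.

2.97 GiB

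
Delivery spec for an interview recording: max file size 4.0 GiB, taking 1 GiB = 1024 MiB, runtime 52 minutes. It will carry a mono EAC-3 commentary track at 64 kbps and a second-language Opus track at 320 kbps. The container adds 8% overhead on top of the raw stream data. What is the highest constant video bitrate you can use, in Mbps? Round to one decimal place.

9.8 Mbps

Budget: 4.0 GiB = 34359.7 Mb.
Stream payload after overhead: 34359.7 / 1.08 = 31814.6 Mb.
52 min = 3120 s
Total bitrate budget: 31814.6 Mb / 3120 s = 10.197 Mbps.
Audio total: 64 + 320 = 384 kbps = 0.384 Mbps.
Video: 10.197 − 0.384 = 9.813 Mbps.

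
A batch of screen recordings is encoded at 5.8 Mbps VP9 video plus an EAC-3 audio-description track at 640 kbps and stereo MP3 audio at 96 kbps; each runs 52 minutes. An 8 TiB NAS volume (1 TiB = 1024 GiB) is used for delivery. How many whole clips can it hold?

52 min = 3120 s
Audio total: 640 + 96 = 736 kbps = 0.736 Mbps.
Total bitrate: 6.536 Mbps.
Per item: 6.536 Mbps × 3120 s = 20,392 Mb = 2,549 MB.
Capacity: 8 TiB = 70,368,744 Mb; 3450.75 items → 3450 complete.

3450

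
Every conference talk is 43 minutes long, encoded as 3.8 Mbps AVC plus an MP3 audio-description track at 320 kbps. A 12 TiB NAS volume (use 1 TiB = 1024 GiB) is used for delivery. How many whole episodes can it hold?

43 min = 2580 s
Audio: 320 kbps = 0.320 Mbps.
Total bitrate: 4.120 Mbps.
Per item: 4.120 Mbps × 2580 s = 10,630 Mb = 1,329 MB.
Capacity: 12 TiB = 105,553,116 Mb; 9930.11 items → 9930 complete.

9930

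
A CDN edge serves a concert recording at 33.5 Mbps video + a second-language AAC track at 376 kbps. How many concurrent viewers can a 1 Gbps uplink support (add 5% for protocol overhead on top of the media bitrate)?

28

Audio: 376 kbps = 0.376 Mbps.
Per-viewer media rate: 33.876 Mbps.
On the wire with 5% overhead: 35.570 Mbps.
1 Gbps = 1,000 Mbps; 1,000 / 35.570 = 28.11 → 28 viewers.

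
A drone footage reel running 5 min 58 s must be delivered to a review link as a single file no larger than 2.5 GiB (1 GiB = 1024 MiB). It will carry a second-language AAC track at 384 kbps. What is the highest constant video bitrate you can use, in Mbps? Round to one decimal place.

Budget: 2.5 GiB = 21474.8 Mb.
5 min 58 s = 358 s
Total bitrate budget: 21474.8 Mb / 358 s = 59.986 Mbps.
Audio: 384 kbps = 0.384 Mbps.
Video: 59.986 − 0.384 = 59.602 Mbps.

59.6 Mbps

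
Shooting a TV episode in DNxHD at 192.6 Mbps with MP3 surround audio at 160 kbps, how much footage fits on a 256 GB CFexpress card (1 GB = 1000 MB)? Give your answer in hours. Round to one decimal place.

Audio: 160 kbps = 0.160 Mbps.
Total bitrate: 192.6 + 0.160 = 192.760 Mbps.
Capacity: 256 GB = 2,048,000 Mb.
Recording time: 2,048,000 / 192.760 = 10,625 s ≈ 2.95 hours.

3.0 hours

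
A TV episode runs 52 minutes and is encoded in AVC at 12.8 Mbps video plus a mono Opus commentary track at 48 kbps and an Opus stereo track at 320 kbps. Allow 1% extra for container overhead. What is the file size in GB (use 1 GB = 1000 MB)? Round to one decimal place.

52 min = 3120 s
Audio total: 48 + 320 = 368 kbps = 0.368 Mbps.
Total bitrate: 12.8 + 0.368 = 13.168 Mbps.
Stream data: 13.168 Mbps × 3120 s = 41084.2 Mb.
With 1% container overhead: ×1.01.
41,495 Mb ÷ 8 = 5,187 MB → 5.187 GB.

5.2 GB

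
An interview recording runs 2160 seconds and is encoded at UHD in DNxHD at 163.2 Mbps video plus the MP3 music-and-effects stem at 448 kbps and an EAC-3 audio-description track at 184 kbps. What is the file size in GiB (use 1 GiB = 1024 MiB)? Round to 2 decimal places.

41.20 GiB

Audio total: 448 + 184 = 632 kbps = 0.632 Mbps.
Total bitrate: 163.2 + 0.632 = 163.832 Mbps.
Stream data: 163.832 Mbps × 2160 s = 353877.1 Mb.
353,877 Mb = 44,234,640,000 bytes ÷ 1,073,741,824 = 41.20 GiB.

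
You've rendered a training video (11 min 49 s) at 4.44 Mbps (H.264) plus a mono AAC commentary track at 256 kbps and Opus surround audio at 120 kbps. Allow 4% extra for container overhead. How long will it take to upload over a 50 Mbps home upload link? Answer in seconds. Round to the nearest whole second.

71 seconds

11 min 49 s = 709 s
Audio total: 256 + 120 = 376 kbps = 0.376 Mbps.
Total bitrate: 4.816 Mbps.
File: 4.816 Mbps × 709 s = 3414.5 Mb.
With 4% container overhead: ×1.04. → 3551.1 Mb.
At 50 Mbps: 3551.1 / 50 = 71.0 s ≈ 71 seconds.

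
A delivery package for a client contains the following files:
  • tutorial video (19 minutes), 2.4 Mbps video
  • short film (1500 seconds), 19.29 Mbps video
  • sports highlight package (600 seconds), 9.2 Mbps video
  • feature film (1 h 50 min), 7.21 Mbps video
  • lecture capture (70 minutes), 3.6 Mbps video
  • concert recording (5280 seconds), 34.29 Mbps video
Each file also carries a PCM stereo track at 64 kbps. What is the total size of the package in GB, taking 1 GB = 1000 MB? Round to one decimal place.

Audio: 64 kbps = 0.064 Mbps.
tutorial video: 2.464 Mbps × 1140 s = 2809.0 Mb
short film: 19.354 Mbps × 1500 s = 29031.0 Mb
sports highlight package: 9.264 Mbps × 600 s = 5558.4 Mb
feature film: 7.274 Mbps × 6600 s = 48008.4 Mb
lecture capture: 3.664 Mbps × 4200 s = 15388.8 Mb
concert recording: 34.354 Mbps × 5280 s = 181389.1 Mb
Total: 282184.7 Mb = 35273.1 MB.
= 35.27 GB.

35.3 GB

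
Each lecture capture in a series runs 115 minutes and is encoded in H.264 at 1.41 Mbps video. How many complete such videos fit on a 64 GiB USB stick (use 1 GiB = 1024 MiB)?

56

115 min = 6900 s
Per item: 1.410 Mbps × 6900 s = 9,729 Mb = 1,216 MB.
Capacity: 64 GiB = 549,756 Mb; 56.51 items → 56 complete.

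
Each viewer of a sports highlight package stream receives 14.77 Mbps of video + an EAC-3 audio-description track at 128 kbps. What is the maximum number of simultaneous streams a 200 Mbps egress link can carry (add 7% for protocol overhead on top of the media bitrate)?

12

Audio: 128 kbps = 0.128 Mbps.
Per-viewer media rate: 14.898 Mbps.
On the wire with 7% overhead: 15.941 Mbps.
200 Mbps = 200.0 Mbps; 200.0 / 15.941 = 12.55 → 12 viewers.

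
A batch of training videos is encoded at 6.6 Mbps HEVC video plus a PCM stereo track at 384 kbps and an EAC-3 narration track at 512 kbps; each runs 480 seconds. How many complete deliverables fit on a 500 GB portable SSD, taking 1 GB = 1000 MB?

Audio total: 384 + 512 = 896 kbps = 0.896 Mbps.
Total bitrate: 7.496 Mbps.
Per item: 7.496 Mbps × 480 s = 3,598 Mb = 449.8 MB.
Capacity: 500 GB = 4,000,000 Mb; 1111.70 items → 1111 complete.

1111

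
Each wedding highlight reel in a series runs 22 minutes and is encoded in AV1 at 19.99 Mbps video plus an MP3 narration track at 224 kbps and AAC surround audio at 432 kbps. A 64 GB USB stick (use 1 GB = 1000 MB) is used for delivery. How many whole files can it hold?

18

22 min = 1320 s
Audio total: 224 + 432 = 656 kbps = 0.656 Mbps.
Total bitrate: 20.646 Mbps.
Per item: 20.646 Mbps × 1320 s = 27,253 Mb = 3,407 MB.
Capacity: 64 GB = 512,000 Mb; 18.79 items → 18 complete.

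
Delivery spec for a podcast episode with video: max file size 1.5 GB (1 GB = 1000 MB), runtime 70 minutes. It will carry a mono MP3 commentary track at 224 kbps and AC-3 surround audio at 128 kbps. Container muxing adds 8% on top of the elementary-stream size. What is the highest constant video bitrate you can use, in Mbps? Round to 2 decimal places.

Budget: 1.5 GB = 12000.0 Mb.
Stream payload after overhead: 12000.0 / 1.08 = 11111.1 Mb.
70 min = 4200 s
Total bitrate budget: 11111.1 Mb / 4200 s = 2.646 Mbps.
Audio total: 224 + 128 = 352 kbps = 0.352 Mbps.
Video: 2.646 − 0.352 = 2.294 Mbps.

2.29 Mbps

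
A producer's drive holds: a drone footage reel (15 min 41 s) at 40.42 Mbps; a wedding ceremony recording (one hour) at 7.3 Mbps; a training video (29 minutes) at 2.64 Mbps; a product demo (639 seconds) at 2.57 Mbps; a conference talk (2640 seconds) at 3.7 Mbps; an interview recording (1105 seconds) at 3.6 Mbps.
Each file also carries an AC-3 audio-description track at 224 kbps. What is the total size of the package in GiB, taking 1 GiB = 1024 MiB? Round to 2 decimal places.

Audio: 224 kbps = 0.224 Mbps.
drone footage reel: 40.644 Mbps × 941 s = 38246.0 Mb
wedding ceremony recording: 7.524 Mbps × 3600 s = 27086.4 Mb
training video: 2.864 Mbps × 1740 s = 4983.4 Mb
product demo: 2.794 Mbps × 639 s = 1785.4 Mb
conference talk: 3.924 Mbps × 2640 s = 10359.4 Mb
interview recording: 3.824 Mbps × 1105 s = 4225.5 Mb
Total: 86686.0 Mb = 10835.8 MB.
= 10.09 GiB.

10.09 GiB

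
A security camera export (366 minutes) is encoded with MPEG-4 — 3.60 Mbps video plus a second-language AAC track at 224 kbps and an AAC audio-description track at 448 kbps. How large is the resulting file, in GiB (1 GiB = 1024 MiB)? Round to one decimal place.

10.9 GiB

366 min = 21960 s
Audio total: 224 + 448 = 672 kbps = 0.672 Mbps.
Total bitrate: 3.60 + 0.672 = 4.272 Mbps.
Stream data: 4.272 Mbps × 21960 s = 93813.1 Mb.
93,813 Mb = 11,726,640,000 bytes ÷ 1,073,741,824 = 10.92 GiB.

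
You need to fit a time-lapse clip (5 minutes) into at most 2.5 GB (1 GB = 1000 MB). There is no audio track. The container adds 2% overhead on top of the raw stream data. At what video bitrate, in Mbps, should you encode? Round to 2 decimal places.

65.36 Mbps

Budget: 2.5 GB = 20000.0 Mb.
Stream payload after overhead: 20000.0 / 1.02 = 19607.8 Mb.
5 min = 300 s
Total bitrate budget: 19607.8 Mb / 300 s = 65.359 Mbps.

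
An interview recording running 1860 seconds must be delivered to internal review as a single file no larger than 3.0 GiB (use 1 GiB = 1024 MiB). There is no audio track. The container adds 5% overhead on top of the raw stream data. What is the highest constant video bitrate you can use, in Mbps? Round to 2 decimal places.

13.19 Mbps

Budget: 3.0 GiB = 25769.8 Mb.
Stream payload after overhead: 25769.8 / 1.05 = 24542.7 Mb.
Total bitrate budget: 24542.7 Mb / 1860 s = 13.195 Mbps.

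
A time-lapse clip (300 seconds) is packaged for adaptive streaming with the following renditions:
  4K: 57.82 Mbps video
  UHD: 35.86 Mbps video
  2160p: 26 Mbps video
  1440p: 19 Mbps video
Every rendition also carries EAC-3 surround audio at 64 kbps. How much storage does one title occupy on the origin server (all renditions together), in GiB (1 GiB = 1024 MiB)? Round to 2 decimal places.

Audio: 64 kbps = 0.064 Mbps.
Sum of rendition bitrates: (57.82+0.064) + (35.86+0.064) + (26+0.064) + (19+0.064) = 138.936 Mbps.
× 300 s = 41,681 Mb = 5,210 MB = 4.852 GiB.

4.85 GiB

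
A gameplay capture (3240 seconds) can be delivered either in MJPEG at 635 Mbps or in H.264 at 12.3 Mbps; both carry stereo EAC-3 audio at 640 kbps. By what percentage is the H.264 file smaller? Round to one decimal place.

98.0%

Audio: 640 kbps = 0.640 Mbps.
MJPEG: 635.640 Mbps × 3240 s = 2059473.6 Mb = 257.434 GB.
H.264: 12.940 Mbps × 3240 s = 41925.6 Mb = 5.241 GB.
Reduction: (1 − 5.241/257.434) × 100 = 97.96%.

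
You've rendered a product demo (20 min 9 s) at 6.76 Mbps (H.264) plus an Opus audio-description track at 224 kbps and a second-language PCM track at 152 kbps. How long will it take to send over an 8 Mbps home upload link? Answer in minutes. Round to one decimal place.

20 min 9 s = 1209 s
Audio total: 224 + 152 = 376 kbps = 0.376 Mbps.
Total bitrate: 7.136 Mbps.
File: 7.136 Mbps × 1209 s = 8627.4 Mb.
At 8 Mbps: 8627.4 / 8 = 1078.4 s ≈ 18 minutes.

18.0 minutes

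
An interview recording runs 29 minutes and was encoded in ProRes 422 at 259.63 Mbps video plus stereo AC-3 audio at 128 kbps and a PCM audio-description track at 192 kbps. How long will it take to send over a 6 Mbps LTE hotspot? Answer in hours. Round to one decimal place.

29 min = 1740 s
Audio total: 128 + 192 = 320 kbps = 0.320 Mbps.
Total bitrate: 259.950 Mbps.
File: 259.950 Mbps × 1740 s = 452313.0 Mb.
At 6 Mbps: 452313.0 / 6 = 75385.5 s ≈ 20.9 hours.

20.9 hours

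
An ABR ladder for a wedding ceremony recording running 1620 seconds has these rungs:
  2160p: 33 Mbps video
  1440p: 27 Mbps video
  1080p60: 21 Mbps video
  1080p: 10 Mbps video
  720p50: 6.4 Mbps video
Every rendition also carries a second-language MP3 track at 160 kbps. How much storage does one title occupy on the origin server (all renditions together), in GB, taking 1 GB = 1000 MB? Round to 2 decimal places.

19.89 GB

Audio: 160 kbps = 0.160 Mbps.
Sum of rendition bitrates: (33+0.160) + (27+0.160) + (21+0.160) + (10+0.160) + (6.4+0.160) = 98.200 Mbps.
× 1620 s = 159,084 Mb = 19,886 MB = 19.89 GB.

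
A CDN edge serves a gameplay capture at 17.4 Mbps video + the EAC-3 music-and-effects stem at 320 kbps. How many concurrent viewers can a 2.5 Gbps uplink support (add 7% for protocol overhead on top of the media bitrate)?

Audio: 320 kbps = 0.320 Mbps.
Per-viewer media rate: 17.720 Mbps.
On the wire with 7% overhead: 18.960 Mbps.
2.5 Gbps = 2,500 Mbps; 2,500 / 18.960 = 131.85 → 131 viewers.

131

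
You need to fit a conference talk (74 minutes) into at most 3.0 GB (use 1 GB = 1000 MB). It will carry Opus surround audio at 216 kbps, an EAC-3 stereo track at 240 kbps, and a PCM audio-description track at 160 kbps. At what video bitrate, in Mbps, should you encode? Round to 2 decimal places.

4.79 Mbps

Budget: 3.0 GB = 24000.0 Mb.
74 min = 4440 s
Total bitrate budget: 24000.0 Mb / 4440 s = 5.405 Mbps.
Audio total: 216 + 240 + 160 = 616 kbps = 0.616 Mbps.
Video: 5.405 − 0.616 = 4.789 Mbps.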